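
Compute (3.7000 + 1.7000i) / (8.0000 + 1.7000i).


Conjugate of z2 = 8.0000 - 1.7000i
Numerator: (3.7000 + 1.7000i)(8.0000 - 1.7000i) = 32.4900 + 7.3100i
Denominator: 8^2 + 1.7^2 = 66.89
Result = (32.4900 + 7.3100i)/66.89

0.4857 + 0.1093i


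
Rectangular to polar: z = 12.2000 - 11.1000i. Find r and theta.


r = sqrt(148.84+123.21) = sqrt(272.05) = 16.4939
theta = atan2(-11.1, 12.2) = -42.2971 degrees

r = 16.4939, theta = -42.2971 degrees


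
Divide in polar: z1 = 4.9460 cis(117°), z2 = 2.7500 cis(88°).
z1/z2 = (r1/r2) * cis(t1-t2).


r = 4.9460 / 2.7500 = 1.7985
theta = 117° - 88° = 29° = 29° (mod 360)

1.7985 cis(29°)


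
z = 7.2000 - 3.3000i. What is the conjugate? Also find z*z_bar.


z_bar = 7.2000 + 3.3000i
z*z_bar = 7.2^2 + (-3.3)^2 = 51.84 + 10.89 = 62.73

z_bar = 7.2000 + 3.3000i, z*z_bar = 62.73


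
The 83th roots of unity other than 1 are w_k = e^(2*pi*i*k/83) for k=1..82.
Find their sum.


With w = e^(2*pi*i/83), all 83 of the 83th roots of unity w^0 = 1, w, ..., w^(82) sum to 0: 1 + w + ... + w^(82) = (1 - w^83)/(1 - w) = 0 since w^83 = 1, w ≠ 1.
Removing the root 1: w + w^2 + ... + w^(82) = 0 - 1 = -1

Sum = -1


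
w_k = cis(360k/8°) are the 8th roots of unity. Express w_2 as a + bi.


Angle = 360*2/8 = 90°
a = cos(90°) = 0
b = sin(90°) = 1.0000

0 + 1.0000i


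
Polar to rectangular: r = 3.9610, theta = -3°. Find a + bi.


a = 3.9610*cos(-3°) = 3.9610*0.99863 = 3.9556
b = 3.9610*sin(-3°) = 3.9610*(-0.05234) = -0.2073

3.9556 - 0.2073i


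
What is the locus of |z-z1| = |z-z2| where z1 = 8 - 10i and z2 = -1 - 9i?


Equal distances means the locus is the perpendicular bisector of z1 and z2.
Midpoint = ((8+(-1))/2, (-10+(-9))/2) = (3.5000, -9.5000)

Perpendicular bisector through (3.5000, -9.5000)


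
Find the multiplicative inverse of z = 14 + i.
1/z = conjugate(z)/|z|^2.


|z|^2 = 196+1 = 197
1/z = (14 - 1i)/197

1/z = 0.0711 - 0.0051i


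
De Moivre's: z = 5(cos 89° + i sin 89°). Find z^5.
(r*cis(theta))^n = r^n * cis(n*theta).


r^5 = 5^5 = 3125
n*theta = 5*89° = 445° = 85° (mod 360)
a = 3125*cos(85°) = 272.3617
b = 3125*sin(85°) = 3113.1084

3125 cis(85°) = 272.3617 + 3113.1084i


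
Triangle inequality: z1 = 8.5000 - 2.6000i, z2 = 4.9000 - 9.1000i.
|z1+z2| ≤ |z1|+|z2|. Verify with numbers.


|z1| = sqrt(8.5^2 + (-2.6)^2) = sqrt(79.01) = 8.8888
|z2| = sqrt(4.9^2 + (-9.1)^2) = sqrt(106.82) = 10.3354
z1+z2 = 13.4000 - 11.7000i
|z1+z2| = sqrt(316.45) = 17.7890
|z1|+|z2| = 8.8888 + 10.3354 = 19.2242

|z1+z2| = 17.7890 ≤ |z1|+|z2| = 19.2242 (verified)


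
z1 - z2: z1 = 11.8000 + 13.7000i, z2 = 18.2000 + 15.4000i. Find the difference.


Real: 11.8 - 18.2 = -6.4
Imag: 13.7 - 15.4 = -1.7

-6.4000 - 1.7000i


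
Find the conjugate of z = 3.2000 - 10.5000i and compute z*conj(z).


z_bar = 3.2000 + 10.5000i
z*z_bar = 3.2^2 + (-10.5)^2 = 10.24 + 110.25 = 120.49

z_bar = 3.2000 + 10.5000i, z*z_bar = 120.49


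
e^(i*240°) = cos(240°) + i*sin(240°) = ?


cos(240°) = -0.5000
sin(240°) = -0.8660

e^(i*240°) = -0.5000 - 0.8660i


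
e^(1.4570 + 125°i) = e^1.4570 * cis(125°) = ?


e^1.4570 = 4.2931
cos(125°) = -0.57358
sin(125°) = 0.81915
Real = 4.2931*(-0.57358) = -2.4624
Imag = 4.2931*0.81915 = 3.5167

-2.4624 + 3.5167i


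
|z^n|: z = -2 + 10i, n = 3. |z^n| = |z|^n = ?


|z| = sqrt(4+100) = sqrt(104) = 10.1980
|z^3| = |z|^3 = (sqrt(104))^3 = 104*sqrt(104)

|z^3| = 104*sqrt(104) ≈ 1060.5961


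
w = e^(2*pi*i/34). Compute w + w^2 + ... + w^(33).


With w = e^(2*pi*i/34), all 34 of the 34th roots of unity w^0 = 1, w, ..., w^(33) sum to 0: 1 + w + ... + w^(33) = (1 - w^34)/(1 - w) = 0 since w^34 = 1, w ≠ 1.
Removing the root 1: w + w^2 + ... + w^(33) = 0 - 1 = -1

Sum = -1


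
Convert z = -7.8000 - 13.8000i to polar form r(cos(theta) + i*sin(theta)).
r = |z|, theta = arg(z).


r = sqrt(60.84+190.44) = sqrt(251.28) = 15.8518
theta = atan2(-13.8, -7.8) = -119.4759 degrees

r = 15.8518, theta = -119.4759 degrees


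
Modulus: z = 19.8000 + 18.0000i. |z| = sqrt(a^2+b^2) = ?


|z| = sqrt(19.8^2 + 18^2) = sqrt(392.04 + 324) = sqrt(716.04) = 26.7589

|z| = 26.7589


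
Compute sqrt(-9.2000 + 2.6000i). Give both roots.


|z| = sqrt(84.64+6.76) = 9.5603
sqrt((|z|+a)/2) = sqrt((9.5603+(-9.2))/2) = sqrt(0.1802) = 0.4245
sqrt((|z|-a)/2) = sqrt((9.5603-(-9.2))/2) = sqrt(9.3802) = 3.0627

±(0.4245 + 3.0627i) i.e. 0.4245 + 3.0627i and -0.4245 - 3.0627i


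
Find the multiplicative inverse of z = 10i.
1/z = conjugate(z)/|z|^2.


|z|^2 = 0+100 = 100
1/z = (0 - 10i)/100

1/z = 0 - 0.1000i


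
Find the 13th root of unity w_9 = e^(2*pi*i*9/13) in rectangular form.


Angle = 360*9/13 = 249.2308°
a = cos(249.2308°) = -0.3546
b = sin(249.2308°) = -0.9350

-0.3546 - 0.9350i


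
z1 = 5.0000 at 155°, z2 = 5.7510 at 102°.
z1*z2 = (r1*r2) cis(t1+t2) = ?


r = 5.0000 * 5.7510 = 28.7550
theta = 155° + 102° = 257° = 257° (mod 360)

28.7550 cis(257°)


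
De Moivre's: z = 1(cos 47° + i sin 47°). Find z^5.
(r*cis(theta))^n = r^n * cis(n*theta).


r^5 = 1^5 = 1
n*theta = 5*47° = 235° = 235° (mod 360)
a = 1*cos(235°) = -0.5736
b = 1*sin(235°) = -0.8192

1 cis(235°) = -0.5736 - 0.8192i


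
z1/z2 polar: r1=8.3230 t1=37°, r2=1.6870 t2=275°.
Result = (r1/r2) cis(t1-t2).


r = 8.3230 / 1.6870 = 4.9336
theta = 37° - 275° = -238° = 122° (mod 360)

4.9336 cis(122°)


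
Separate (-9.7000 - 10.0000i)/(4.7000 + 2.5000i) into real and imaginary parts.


Multiply by conjugate: (-9.7000 - 10.0000i)(4.7000 - 2.5000i) / (4.7^2 + 2.5^2)
Numerator real = -9.7*4.7 - (10)*2.5 = -70.59
Numerator imag = -10*4.7 - (-9.7)*2.5 = -22.75
Denominator = 28.34
Re(z) = -70.59/28.34 = -2.4908
Im(z) = -22.75/28.34 = -0.8028

Re(z) = -2.4908, Im(z) = -0.8028


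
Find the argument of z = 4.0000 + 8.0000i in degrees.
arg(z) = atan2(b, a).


Re = 4, Im = 8
arg = atan2(8, 4) = 63.4349 degrees

arg(z) = 63.4349 degrees


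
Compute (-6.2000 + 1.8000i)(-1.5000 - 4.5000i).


Real = -6.2*(-1.5) - 1.8*(-4.5) = 9.3 - (-8.1) = 17.4
Imag = -6.2*(-4.5) - (1.5)*1.8 = 27.9 - (2.7) = 25.2

17.4000 + 25.2000i


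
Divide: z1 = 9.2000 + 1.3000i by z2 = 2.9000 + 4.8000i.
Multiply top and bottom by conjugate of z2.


Conjugate of z2 = 2.9000 - 4.8000i
Numerator: (9.2000 + 1.3000i)(2.9000 - 4.8000i) = 32.9200 - 40.3900i
Denominator: 2.9^2 + 4.8^2 = 31.45
Result = (32.9200 - 40.3900i)/31.45

1.0467 - 1.2843i


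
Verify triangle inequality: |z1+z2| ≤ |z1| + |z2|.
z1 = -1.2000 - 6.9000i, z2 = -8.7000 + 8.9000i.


|z1| = sqrt((-1.2)^2 + (-6.9)^2) = sqrt(49.05) = 7.0036
|z2| = sqrt((-8.7)^2 + 8.9^2) = sqrt(154.9) = 12.4459
z1+z2 = -9.9000 + 2.0000i
|z1+z2| = sqrt(102.01) = 10.1000
|z1|+|z2| = 7.0036 + 12.4459 = 19.4495

|z1+z2| = 10.1000 ≤ |z1|+|z2| = 19.4495 (verified)


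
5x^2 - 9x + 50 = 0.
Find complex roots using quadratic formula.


disc = (-9)^2 - 4*5*50 = 81 - 1000 = -919
sqrt(|disc|) = sqrt(919) = 30.3150
Real part = 9/(2*5) = 0.9000
Imag part = 30.3150/(2*5) = 3.0315

0.9000 ± 3.0315i


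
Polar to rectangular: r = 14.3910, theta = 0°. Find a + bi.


a = 14.3910*cos(0°) = 14.3910*1 = 14.3910
b = 14.3910*sin(0°) = 14.3910*0 = 0

14.3910 + 0i


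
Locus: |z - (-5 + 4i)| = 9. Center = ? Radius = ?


|z - z0| = r is a circle with center z0 and radius r.
Center = (-5, 4), radius = 9

Circle with center (-5, 4) and radius 9


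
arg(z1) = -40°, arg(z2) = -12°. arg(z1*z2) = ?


arg(z1*z2) = -40° - 12° = -52°
Normalized to (-180°, 180°]: -52°

-52°


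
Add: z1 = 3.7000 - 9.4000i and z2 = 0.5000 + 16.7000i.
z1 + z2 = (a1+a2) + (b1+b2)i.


Real: 3.7 + 0.5 = 4.2
Imag: -9.4 + 16.7 = 7.3

4.2000 + 7.3000i


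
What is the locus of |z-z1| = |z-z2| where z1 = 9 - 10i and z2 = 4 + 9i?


Equal distances means the locus is the perpendicular bisector of z1 and z2.
Midpoint = ((9+4)/2, (-10+9)/2) = (6.5000, -0.5000)

Perpendicular bisector through (6.5000, -0.5000)


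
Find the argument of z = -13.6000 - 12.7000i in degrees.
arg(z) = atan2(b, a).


Re = -13.6, Im = -12.7
arg = atan2(-12.7, -13.6) = -136.9599 degrees

arg(z) = -136.9599 degrees


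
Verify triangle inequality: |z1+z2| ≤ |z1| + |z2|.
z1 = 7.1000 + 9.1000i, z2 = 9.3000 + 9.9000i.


|z1| = sqrt(7.1^2 + 9.1^2) = sqrt(133.22) = 11.5421
|z2| = sqrt(9.3^2 + 9.9^2) = sqrt(184.5) = 13.5831
z1+z2 = 16.4000 + 19.0000i
|z1+z2| = sqrt(629.96) = 25.0990
|z1|+|z2| = 11.5421 + 13.5831 = 25.1252

|z1+z2| = 25.0990 ≤ |z1|+|z2| = 25.1252 (verified)


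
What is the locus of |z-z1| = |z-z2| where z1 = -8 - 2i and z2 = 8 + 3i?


Equal distances means the locus is the perpendicular bisector of z1 and z2.
Midpoint = ((-8+8)/2, (-2+3)/2) = (0, 0.5000)

Perpendicular bisector through (0, 0.5000)


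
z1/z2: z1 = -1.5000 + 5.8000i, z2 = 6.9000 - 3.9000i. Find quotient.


Conjugate of z2 = 6.9000 + 3.9000i
Numerator: (-1.5000 + 5.8000i)(6.9000 + 3.9000i) = -32.9700 + 34.1700i
Denominator: 6.9^2 + (-3.9)^2 = 62.82
Result = (-32.9700 + 34.1700i)/62.82

-0.5248 + 0.5439i


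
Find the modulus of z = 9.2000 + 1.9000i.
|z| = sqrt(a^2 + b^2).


|z| = sqrt(9.2^2 + 1.9^2) = sqrt(84.64 + 3.61) = sqrt(88.25) = 9.3941

|z| = 9.3941


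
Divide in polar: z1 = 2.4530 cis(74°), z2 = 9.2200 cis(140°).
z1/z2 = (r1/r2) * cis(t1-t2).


r = 2.4530 / 9.2200 = 0.2661
theta = 74° - 140° = -66° = 294° (mod 360)

0.2661 cis(294°)


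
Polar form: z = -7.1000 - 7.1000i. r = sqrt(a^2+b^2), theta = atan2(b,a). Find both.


r = sqrt(50.41+50.41) = sqrt(100.82) = 10.0409
theta = atan2(-7.1, -7.1) = -135.0000 degrees

r = 10.0409, theta = -135.0000 degrees


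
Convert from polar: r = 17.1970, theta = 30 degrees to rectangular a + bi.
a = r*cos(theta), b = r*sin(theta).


a = 17.1970*cos(30°) = 17.1970*0.866025 = 14.8930
b = 17.1970*sin(30°) = 17.1970*0.5 = 8.5985

14.8930 + 8.5985i


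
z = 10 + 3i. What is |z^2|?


|z| = sqrt(100+9) = sqrt(109) = 10.4403
|z^2| = |z|^2 = (sqrt(109))^2 = 109

|z^2| = 109


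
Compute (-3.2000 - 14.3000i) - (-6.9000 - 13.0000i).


Real: -3.2 + 6.9 = 3.7
Imag: -14.3 + 13 = -1.3

3.7000 - 1.3000i


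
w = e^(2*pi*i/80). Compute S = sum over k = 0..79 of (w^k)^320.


The roots are w_k = w^k with w = e^(2*pi*i/80), and (w^k)^320 = (w^320)^k.
So S = 1 + u + u^2 + ... + u^(79) with u = w^320.
320 = 4*80 + 0, so 320 is a multiple of 80 and u = (w^80)^4 = 1.
Every one of the 80 terms equals 1: S = 80

S = 80


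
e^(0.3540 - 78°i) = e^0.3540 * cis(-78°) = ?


e^0.3540 = 1.4248
cos(-78°) = 0.2079
sin(-78°) = -0.9781
Real = 1.4248*0.2079 = 0.2962
Imag = 1.4248*(-0.9781) = -1.3936

0.2962 - 1.3936i


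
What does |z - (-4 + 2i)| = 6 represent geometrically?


|z - z0| = r is a circle with center z0 and radius r.
Center = (-4, 2), radius = 6

Circle with center (-4, 2) and radius 6


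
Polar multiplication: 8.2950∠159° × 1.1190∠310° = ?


r = 8.2950 * 1.1190 = 9.2821
theta = 159° + 310° = 469° = 109° (mod 360)

9.2821 cis(109°)


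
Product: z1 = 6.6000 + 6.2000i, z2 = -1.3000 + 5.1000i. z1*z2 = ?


Real = 6.6*(-1.3) - 6.2*5.1 = -8.58 - 31.62 = -40.2
Imag = 6.6*5.1 - (1.3)*6.2 = 33.66 - (8.06) = 25.6

-40.2000 + 25.6000i


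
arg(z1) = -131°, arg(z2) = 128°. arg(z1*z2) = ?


arg(z1*z2) = -131° + 128° = -3°
Normalized to (-180°, 180°]: -3°

-3°


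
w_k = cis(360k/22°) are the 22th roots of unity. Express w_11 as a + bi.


Angle = 360*11/22 = 180°
a = cos(180°) = -1.0000
b = sin(180°) = 0

-1.0000 + 0i


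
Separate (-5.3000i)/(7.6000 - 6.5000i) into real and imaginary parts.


Multiply by conjugate: (-5.3000i)(7.6000 + 6.5000i) / (7.6^2 + (-6.5)^2)
Numerator real = 0*7.6 - (5.3)*(-6.5) = 34.45
Numerator imag = -5.3*7.6 - 0*(-6.5) = -40.28
Denominator = 100.01
Re(z) = 34.45/100.01 = 0.3445
Im(z) = -40.28/100.01 = -0.4028

Re(z) = 0.3445, Im(z) = -0.4028


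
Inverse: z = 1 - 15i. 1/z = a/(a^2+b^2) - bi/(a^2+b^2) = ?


|z|^2 = 1+225 = 226
1/z = (1 + 15i)/226

1/z = 0.0044 + 0.0664i


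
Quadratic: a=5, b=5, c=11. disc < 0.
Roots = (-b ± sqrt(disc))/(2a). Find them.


disc = 5^2 - 4*5*11 = 25 - 220 = -195
sqrt(|disc|) = sqrt(195) = 13.9642
Real part = -5/(2*5) = -0.5000
Imag part = 13.9642/(2*5) = 1.3964

-0.5000 ± 1.3964i


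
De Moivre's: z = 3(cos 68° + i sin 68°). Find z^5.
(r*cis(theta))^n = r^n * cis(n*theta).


r^5 = 3^5 = 243
n*theta = 5*68° = 340° = 340° (mod 360)
a = 243*cos(340°) = 228.3453
b = 243*sin(340°) = -83.1109

243 cis(340°) = 228.3453 - 83.1109i


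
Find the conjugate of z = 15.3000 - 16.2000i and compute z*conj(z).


z_bar = 15.3000 + 16.2000i
z*z_bar = 15.3^2 + (-16.2)^2 = 234.09 + 262.44 = 496.53

z_bar = 15.3000 + 16.2000i, z*z_bar = 496.53


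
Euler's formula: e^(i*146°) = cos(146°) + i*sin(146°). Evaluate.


cos(146°) = -0.8290
sin(146°) = 0.5592

e^(i*146°) = -0.8290 + 0.5592i


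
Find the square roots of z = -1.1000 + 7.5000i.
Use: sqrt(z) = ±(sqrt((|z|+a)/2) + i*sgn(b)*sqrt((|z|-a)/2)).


|z| = sqrt(1.21+56.25) = 7.5802
sqrt((|z|+a)/2) = sqrt((7.5802+(-1.1))/2) = sqrt(3.2401) = 1.8000
sqrt((|z|-a)/2) = sqrt((7.5802-(-1.1))/2) = sqrt(4.3401) = 2.0833

±(1.8000 + 2.0833i) i.e. 1.8000 + 2.0833i and -1.8000 - 2.0833i


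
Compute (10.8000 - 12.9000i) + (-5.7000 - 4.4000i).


Real: 10.8 - 5.7 = 5.1
Imag: -12.9 - 4.4 = -17.3

5.1000 - 17.3000i


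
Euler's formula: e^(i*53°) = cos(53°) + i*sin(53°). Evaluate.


cos(53°) = 0.6018
sin(53°) = 0.7986

e^(i*53°) = 0.6018 + 0.7986i


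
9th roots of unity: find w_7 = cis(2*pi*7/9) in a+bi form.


Angle = 360*7/9 = 280°
a = cos(280°) = 0.1736
b = sin(280°) = -0.9848

0.1736 - 0.9848i


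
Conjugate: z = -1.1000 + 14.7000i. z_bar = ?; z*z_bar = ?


z_bar = -1.1000 - 14.7000i
z*z_bar = (-1.1)^2 + 14.7^2 = 1.21 + 216.09 = 217.3

z_bar = -1.1000 - 14.7000i, z*z_bar = 217.3


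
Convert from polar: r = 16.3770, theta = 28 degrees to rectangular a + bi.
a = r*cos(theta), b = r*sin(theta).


a = 16.3770*cos(28°) = 16.3770*0.882948 = 14.4600
b = 16.3770*sin(28°) = 16.3770*0.46947 = 7.6885

14.4600 + 7.6885i


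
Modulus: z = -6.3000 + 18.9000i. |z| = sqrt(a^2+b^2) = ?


|z| = sqrt((-6.3)^2 + 18.9^2) = sqrt(39.69 + 357.21) = sqrt(396.9) = 19.9223

|z| = 19.9223


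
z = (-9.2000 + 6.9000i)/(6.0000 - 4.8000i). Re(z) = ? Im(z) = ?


Multiply by conjugate: (-9.2000 + 6.9000i)(6.0000 + 4.8000i) / (6^2 + (-4.8)^2)
Numerator real = -9.2*6 + 6.9*(-4.8) = -88.32
Numerator imag = 6.9*6 - (-9.2)*(-4.8) = -2.76
Denominator = 59.04
Re(z) = -88.32/59.04 = -1.4959
Im(z) = -2.76/59.04 = -0.0467

Re(z) = -1.4959, Im(z) = -0.0467


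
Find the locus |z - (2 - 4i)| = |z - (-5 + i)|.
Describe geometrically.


Equal distances means the locus is the perpendicular bisector of z1 and z2.
Midpoint = ((2+(-5))/2, (-4+1)/2) = (-1.5000, -1.5000)

Perpendicular bisector through (-1.5000, -1.5000)


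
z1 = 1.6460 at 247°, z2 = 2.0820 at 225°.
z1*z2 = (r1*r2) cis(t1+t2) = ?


r = 1.6460 * 2.0820 = 3.4270
theta = 247° + 225° = 472° = 112° (mod 360)

3.4270 cis(112°)


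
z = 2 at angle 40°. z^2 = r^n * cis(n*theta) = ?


r^2 = 2^2 = 4
n*theta = 2*40° = 80° = 80° (mod 360)
a = 4*cos(80°) = 0.6946
b = 4*sin(80°) = 3.9392

4 cis(80°) = 0.6946 + 3.9392i


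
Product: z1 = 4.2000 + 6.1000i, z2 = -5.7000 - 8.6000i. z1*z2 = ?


Real = 4.2*(-5.7) - 6.1*(-8.6) = -23.94 - (-52.46) = 28.52
Imag = 4.2*(-8.6) - (5.7)*6.1 = -36.12 - (34.77) = -70.89

28.5200 - 70.8900i


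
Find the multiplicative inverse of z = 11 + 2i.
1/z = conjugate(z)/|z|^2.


|z|^2 = 121+4 = 125
1/z = (11 - 2i)/125

1/z = 0.0880 - 0.0160i


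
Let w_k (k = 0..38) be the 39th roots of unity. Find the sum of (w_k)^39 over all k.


The roots are w_k = w^k with w = e^(2*pi*i/39), and (w^k)^39 = (w^39)^k.
So S = 1 + u + u^2 + ... + u^(38) with u = w^39.
39 = 1*39 + 0, so 39 is a multiple of 39 and u = (w^39)^1 = 1.
Every one of the 39 terms equals 1: S = 39

S = 39


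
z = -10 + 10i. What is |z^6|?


|z| = sqrt(100+100) = sqrt(200) = 14.1421
|z^6| = |z|^6 = (sqrt(200))^6 = 200^3 = 8000000

|z^6| = 8000000


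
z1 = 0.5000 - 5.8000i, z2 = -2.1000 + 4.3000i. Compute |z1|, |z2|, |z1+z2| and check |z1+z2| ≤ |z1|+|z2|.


|z1| = sqrt(0.5^2 + (-5.8)^2) = sqrt(33.89) = 5.8215
|z2| = sqrt((-2.1)^2 + 4.3^2) = sqrt(22.9) = 4.7854
z1+z2 = -1.6000 - 1.5000i
|z1+z2| = sqrt(4.81) = 2.1932
|z1|+|z2| = 5.8215 + 4.7854 = 10.6069

|z1+z2| = 2.1932 ≤ |z1|+|z2| = 10.6069 (verified)


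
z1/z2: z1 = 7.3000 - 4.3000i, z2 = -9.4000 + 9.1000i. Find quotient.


Conjugate of z2 = -9.4000 - 9.1000i
Numerator: (7.3000 - 4.3000i)(-9.4000 - 9.1000i) = -107.7500 - 26.0100i
Denominator: (-9.4)^2 + 9.1^2 = 171.17
Result = (-107.7500 - 26.0100i)/171.17

-0.6295 - 0.1520i


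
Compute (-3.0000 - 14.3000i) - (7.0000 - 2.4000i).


Real: -3 - 7 = -10
Imag: -14.3 + 2.4 = -11.9

-10.0000 - 11.9000i


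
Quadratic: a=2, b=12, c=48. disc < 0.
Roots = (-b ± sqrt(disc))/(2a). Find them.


disc = 12^2 - 4*2*48 = 144 - 384 = -240
sqrt(|disc|) = sqrt(240) = 15.4919
Real part = -12/(2*2) = -3.0000
Imag part = 15.4919/(2*2) = 3.8730

-3.0000 ± 3.8730i


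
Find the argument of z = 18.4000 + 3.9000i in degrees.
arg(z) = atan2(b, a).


Re = 18.4, Im = 3.9
arg = atan2(3.9, 18.4) = 11.9671 degrees

arg(z) = 11.9671 degrees


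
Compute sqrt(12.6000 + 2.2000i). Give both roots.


|z| = sqrt(158.76+4.84) = 12.7906
sqrt((|z|+a)/2) = sqrt((12.7906+12.6)/2) = sqrt(12.6953) = 3.5630
sqrt((|z|-a)/2) = sqrt((12.7906-12.6)/2) = sqrt(0.0953) = 0.3087

±(3.5630 + 0.3087i) i.e. 3.5630 + 0.3087i and -3.5630 - 0.3087i


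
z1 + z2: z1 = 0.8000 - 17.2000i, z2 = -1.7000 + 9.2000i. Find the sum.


Real: 0.8 - 1.7 = -0.9
Imag: -17.2 + 9.2 = -8

-0.9000 - 8.0000i


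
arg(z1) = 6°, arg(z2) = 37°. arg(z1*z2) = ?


arg(z1*z2) = 6° + 37° = 43°
Normalized to (-180°, 180°]: 43°

43°


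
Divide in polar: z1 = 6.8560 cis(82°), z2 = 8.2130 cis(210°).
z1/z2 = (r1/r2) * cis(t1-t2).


r = 6.8560 / 8.2130 = 0.8348
theta = 82° - 210° = -128° = 232° (mod 360)

0.8348 cis(232°)


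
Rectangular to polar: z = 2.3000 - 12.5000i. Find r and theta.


r = sqrt(5.29+156.25) = sqrt(161.54) = 12.7098
theta = atan2(-12.5, 2.3) = -79.5742 degrees

r = 12.7098, theta = -79.5742 degrees


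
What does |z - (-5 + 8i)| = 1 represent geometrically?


|z - z0| = r is a circle with center z0 and radius r.
Center = (-5, 8), radius = 1

Circle with center (-5, 8) and radius 1


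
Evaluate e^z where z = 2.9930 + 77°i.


e^2.9930 = 19.9454
cos(77°) = 0.22495
sin(77°) = 0.97437
Real = 19.9454*0.22495 = 4.4867
Imag = 19.9454*0.97437 = 19.4342

4.4867 + 19.4342i


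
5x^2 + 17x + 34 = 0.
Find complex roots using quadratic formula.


disc = 17^2 - 4*5*34 = 289 - 680 = -391
sqrt(|disc|) = sqrt(391) = 19.7737
Real part = -17/(2*5) = -1.7000
Imag part = 19.7737/(2*5) = 1.9774

-1.7000 ± 1.9774i


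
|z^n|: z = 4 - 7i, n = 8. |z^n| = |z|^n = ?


|z| = sqrt(16+49) = sqrt(65) = 8.0623
|z^8| = |z|^8 = (sqrt(65))^8 = 65^4 = 17850625

|z^8| = 17850625


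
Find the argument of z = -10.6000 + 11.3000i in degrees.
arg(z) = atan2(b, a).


Re = -10.6, Im = 11.3
arg = atan2(11.3, -10.6) = 133.1693 degrees

arg(z) = 133.1693 degrees


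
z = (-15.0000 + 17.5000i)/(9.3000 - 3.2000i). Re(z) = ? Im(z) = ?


Multiply by conjugate: (-15.0000 + 17.5000i)(9.3000 + 3.2000i) / (9.3^2 + (-3.2)^2)
Numerator real = -15*9.3 + 17.5*(-3.2) = -195.5
Numerator imag = 17.5*9.3 - (-15)*(-3.2) = 114.75
Denominator = 96.73
Re(z) = -195.5/96.73 = -2.0211
Im(z) = 114.75/96.73 = 1.1863

Re(z) = -2.0211, Im(z) = 1.1863


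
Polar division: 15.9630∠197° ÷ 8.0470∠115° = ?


r = 15.9630 / 8.0470 = 1.9837
theta = 197° - 115° = 82° = 82° (mod 360)

1.9837 cis(82°)


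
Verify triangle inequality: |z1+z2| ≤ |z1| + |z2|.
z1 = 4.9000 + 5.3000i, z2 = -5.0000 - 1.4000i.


|z1| = sqrt(4.9^2 + 5.3^2) = sqrt(52.1) = 7.2180
|z2| = sqrt((-5)^2 + (-1.4)^2) = sqrt(26.96) = 5.1923
z1+z2 = -0.1000 + 3.9000i
|z1+z2| = sqrt(15.22) = 3.9013
|z1|+|z2| = 7.2180 + 5.1923 = 12.4103

|z1+z2| = 3.9013 ≤ |z1|+|z2| = 12.4103 (verified)


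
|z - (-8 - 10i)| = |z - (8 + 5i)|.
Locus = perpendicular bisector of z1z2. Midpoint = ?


Equal distances means the locus is the perpendicular bisector of z1 and z2.
Midpoint = ((-8+8)/2, (-10+5)/2) = (0, -2.5000)

Perpendicular bisector through (0, -2.5000)


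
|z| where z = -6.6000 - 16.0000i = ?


|z| = sqrt((-6.6)^2 + (-16)^2) = sqrt(43.56 + 256) = sqrt(299.56) = 17.3078

|z| = 17.3078


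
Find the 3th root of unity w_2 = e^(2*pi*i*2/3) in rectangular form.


Angle = 360*2/3 = 240°
a = cos(240°) = -0.5000
b = sin(240°) = -0.8660

-0.5000 - 0.8660i


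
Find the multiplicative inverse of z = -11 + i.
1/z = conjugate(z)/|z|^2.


|z|^2 = 121+1 = 122
1/z = (-11 - 1i)/122

1/z = -0.0902 - 0.0082i


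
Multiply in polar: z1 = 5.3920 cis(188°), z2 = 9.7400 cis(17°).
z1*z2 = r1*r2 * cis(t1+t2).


r = 5.3920 * 9.7400 = 52.5181
theta = 188° + 17° = 205° = 205° (mod 360)

52.5181 cis(205°)


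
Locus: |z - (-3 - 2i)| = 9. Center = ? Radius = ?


|z - z0| = r is a circle with center z0 and radius r.
Center = (-3, -2), radius = 9

Circle with center (-3, -2) and radius 9


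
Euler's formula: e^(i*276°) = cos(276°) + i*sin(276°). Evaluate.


cos(276°) = 0.1045
sin(276°) = -0.9945

e^(i*276°) = 0.1045 - 0.9945i


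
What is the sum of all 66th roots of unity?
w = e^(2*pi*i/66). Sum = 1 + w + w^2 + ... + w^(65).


The sum of all 66th roots of unity is 0.
Geometric series: (1 - w^66)/(1 - w) = (1-1)/(1-w) = 0 since w^66 = 1, w ≠ 1.
Alternatively: coefficient of z^65 in z^66 - 1 is 0.

0


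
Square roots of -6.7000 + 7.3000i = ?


|z| = sqrt(44.89+53.29) = 9.9086
sqrt((|z|+a)/2) = sqrt((9.9086+(-6.7))/2) = sqrt(1.6043) = 1.2666
sqrt((|z|-a)/2) = sqrt((9.9086-(-6.7))/2) = sqrt(8.3043) = 2.8817

±(1.2666 + 2.8817i) i.e. 1.2666 + 2.8817i and -1.2666 - 2.8817i


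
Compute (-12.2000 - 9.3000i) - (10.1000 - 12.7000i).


Real: -12.2 - 10.1 = -22.3
Imag: -9.3 + 12.7 = 3.4

-22.3000 + 3.4000i


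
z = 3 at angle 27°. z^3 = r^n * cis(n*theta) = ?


r^3 = 3^3 = 27
n*theta = 3*27° = 81° = 81° (mod 360)
a = 27*cos(81°) = 4.2237
b = 27*sin(81°) = 26.6676

27 cis(81°) = 4.2237 + 26.6676i


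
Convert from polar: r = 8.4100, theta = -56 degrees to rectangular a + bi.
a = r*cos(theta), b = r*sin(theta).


a = 8.4100*cos(-56°) = 8.4100*0.55919 = 4.7028
b = 8.4100*sin(-56°) = 8.4100*(-0.82904) = -6.9722

4.7028 - 6.9722i


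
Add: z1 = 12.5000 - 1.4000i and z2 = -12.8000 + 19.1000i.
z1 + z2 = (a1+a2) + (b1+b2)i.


Real: 12.5 - 12.8 = -0.3
Imag: -1.4 + 19.1 = 17.7

-0.3000 + 17.7000i


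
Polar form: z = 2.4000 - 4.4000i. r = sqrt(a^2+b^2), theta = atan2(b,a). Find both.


r = sqrt(5.76+19.36) = sqrt(25.12) = 5.0120
theta = atan2(-4.4, 2.4) = -61.3895 degrees

r = 5.0120, theta = -61.3895 degrees


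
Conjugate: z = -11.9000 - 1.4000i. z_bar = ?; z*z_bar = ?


z_bar = -11.9000 + 1.4000i
z*z_bar = (-11.9)^2 + (-1.4)^2 = 141.61 + 1.96 = 143.57

z_bar = -11.9000 + 1.4000i, z*z_bar = 143.57


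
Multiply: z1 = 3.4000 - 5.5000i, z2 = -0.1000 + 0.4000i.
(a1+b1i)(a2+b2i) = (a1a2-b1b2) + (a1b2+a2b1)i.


Real = 3.4*(-0.1) - (-5.5)*0.4 = -0.34 - (-2.2) = 1.86
Imag = 3.4*0.4 - (0.1)*(-5.5) = 1.36 + 0.55 = 1.91

1.8600 + 1.9100i


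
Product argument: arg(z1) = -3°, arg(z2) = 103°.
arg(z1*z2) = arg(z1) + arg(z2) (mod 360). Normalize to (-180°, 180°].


arg(z1*z2) = -3° + 103° = 100°
Normalized to (-180°, 180°]: 100°

100°


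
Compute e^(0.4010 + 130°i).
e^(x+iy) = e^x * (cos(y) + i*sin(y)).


e^0.4010 = 1.4933
cos(130°) = -0.6428
sin(130°) = 0.766
Real = 1.4933*(-0.6428) = -0.9599
Imag = 1.4933*0.766 = 1.1439

-0.9599 + 1.1439i


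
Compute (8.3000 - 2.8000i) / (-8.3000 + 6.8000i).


Conjugate of z2 = -8.3000 - 6.8000i
Numerator: (8.3000 - 2.8000i)(-8.3000 - 6.8000i) = -87.9300 - 33.2000i
Denominator: (-8.3)^2 + 6.8^2 = 115.13
Result = (-87.9300 - 33.2000i)/115.13

-0.7637 - 0.2884i


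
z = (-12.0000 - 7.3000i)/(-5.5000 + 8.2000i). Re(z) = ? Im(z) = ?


Multiply by conjugate: (-12.0000 - 7.3000i)(-5.5000 - 8.2000i) / ((-5.5)^2 + 8.2^2)
Numerator real = -12*(-5.5) - (7.3)*8.2 = 6.14
Numerator imag = -7.3*(-5.5) - (-12)*8.2 = 138.55
Denominator = 97.49
Re(z) = 6.14/97.49 = 0.0630
Im(z) = 138.55/97.49 = 1.4212

Re(z) = 0.0630, Im(z) = 1.4212


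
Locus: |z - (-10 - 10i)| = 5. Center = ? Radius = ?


|z - z0| = r is a circle with center z0 and radius r.
Center = (-10, -10), radius = 5

Circle with center (-10, -10) and radius 5


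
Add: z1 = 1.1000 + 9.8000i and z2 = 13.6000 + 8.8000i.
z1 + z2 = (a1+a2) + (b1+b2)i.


Real: 1.1 + 13.6 = 14.7
Imag: 9.8 + 8.8 = 18.6

14.7000 + 18.6000i


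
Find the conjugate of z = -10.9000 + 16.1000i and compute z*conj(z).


z_bar = -10.9000 - 16.1000i
z*z_bar = (-10.9)^2 + 16.1^2 = 118.81 + 259.21 = 378.02

z_bar = -10.9000 - 16.1000i, z*z_bar = 378.02


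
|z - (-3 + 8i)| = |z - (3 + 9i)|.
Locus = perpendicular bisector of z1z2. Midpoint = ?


Equal distances means the locus is the perpendicular bisector of z1 and z2.
Midpoint = ((-3+3)/2, (8+9)/2) = (0, 8.5000)

Perpendicular bisector through (0, 8.5000)


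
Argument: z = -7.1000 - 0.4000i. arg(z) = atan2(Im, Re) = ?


Re = -7.1, Im = -0.4
arg = atan2(-0.4, -7.1) = -176.7755 degrees

arg(z) = -176.7755 degrees


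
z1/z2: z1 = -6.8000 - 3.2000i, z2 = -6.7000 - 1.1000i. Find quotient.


Conjugate of z2 = -6.7000 + 1.1000i
Numerator: (-6.8000 - 3.2000i)(-6.7000 + 1.1000i) = 49.0800 + 13.9600i
Denominator: (-6.7)^2 + (-1.1)^2 = 46.1
Result = (49.0800 + 13.9600i)/46.1

1.0646 + 0.3028i


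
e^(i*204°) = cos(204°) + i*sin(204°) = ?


cos(204°) = -0.9135
sin(204°) = -0.4067

e^(i*204°) = -0.9135 - 0.4067i


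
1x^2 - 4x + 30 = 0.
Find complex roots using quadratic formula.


disc = (-4)^2 - 4*1*30 = 16 - 120 = -104
sqrt(|disc|) = sqrt(104) = 10.1980
Real part = 4/(2*1) = 2.0000
Imag part = 10.1980/(2*1) = 5.0990

2.0000 ± 5.0990i


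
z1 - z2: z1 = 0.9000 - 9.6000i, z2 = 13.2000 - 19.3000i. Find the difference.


Real: 0.9 - 13.2 = -12.3
Imag: -9.6 + 19.3 = 9.7

-12.3000 + 9.7000i


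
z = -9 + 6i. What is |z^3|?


|z| = sqrt(81+36) = sqrt(117) = 10.8167
|z^3| = |z|^3 = (sqrt(117))^3 = 117*sqrt(117)

|z^3| = 117*sqrt(117) ≈ 1265.5485


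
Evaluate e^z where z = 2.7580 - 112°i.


e^2.7580 = 15.7683
cos(-112°) = -0.374607
sin(-112°) = -0.92718
Real = 15.7683*(-0.374607) = -5.9069
Imag = 15.7683*(-0.92718) = -14.6201

-5.9069 - 14.6201i


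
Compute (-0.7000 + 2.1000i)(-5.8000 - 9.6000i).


Real = -0.7*(-5.8) - 2.1*(-9.6) = 4.06 - (-20.16) = 24.22
Imag = -0.7*(-9.6) - (5.8)*2.1 = 6.72 - (12.18) = -5.46

24.2200 - 5.4600i


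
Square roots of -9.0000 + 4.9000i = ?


|z| = sqrt(81+24.01) = 10.2474
sqrt((|z|+a)/2) = sqrt((10.2474+(-9))/2) = sqrt(0.6237) = 0.7898
sqrt((|z|-a)/2) = sqrt((10.2474-(-9))/2) = sqrt(9.6237) = 3.1022

±(0.7898 + 3.1022i) i.e. 0.7898 + 3.1022i and -0.7898 - 3.1022i


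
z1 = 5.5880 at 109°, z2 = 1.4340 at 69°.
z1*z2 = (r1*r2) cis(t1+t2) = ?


r = 5.5880 * 1.4340 = 8.0132
theta = 109° + 69° = 178° = 178° (mod 360)

8.0132 cis(178°)


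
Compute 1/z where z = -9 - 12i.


|z|^2 = 81+144 = 225
1/z = (-9 + 12i)/225

1/z = -0.0400 + 0.0533i


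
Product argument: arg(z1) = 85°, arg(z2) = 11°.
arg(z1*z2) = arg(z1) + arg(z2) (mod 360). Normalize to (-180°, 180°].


arg(z1*z2) = 85° + 11° = 96°
Normalized to (-180°, 180°]: 96°

96°


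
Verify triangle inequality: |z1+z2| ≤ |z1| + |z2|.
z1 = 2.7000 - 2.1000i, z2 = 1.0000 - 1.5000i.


|z1| = sqrt(2.7^2 + (-2.1)^2) = sqrt(11.7) = 3.4205
|z2| = sqrt(1^2 + (-1.5)^2) = sqrt(3.25) = 1.8028
z1+z2 = 3.7000 - 3.6000i
|z1+z2| = sqrt(26.65) = 5.1624
|z1|+|z2| = 3.4205 + 1.8028 = 5.2233

|z1+z2| = 5.1624 ≤ |z1|+|z2| = 5.2233 (verified)


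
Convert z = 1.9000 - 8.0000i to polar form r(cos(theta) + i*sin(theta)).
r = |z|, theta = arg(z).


r = sqrt(3.61+64) = sqrt(67.61) = 8.2225
theta = atan2(-8, 1.9) = -76.6398 degrees

r = 8.2225, theta = -76.6398 degrees


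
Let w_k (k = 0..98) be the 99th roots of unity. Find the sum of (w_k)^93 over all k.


The roots are w_k = w^k with w = e^(2*pi*i/99), and (w^k)^93 = (w^93)^k.
So S = 1 + u + u^2 + ... + u^(98) with u = w^93.
93 = 0*99 + 93, so 93 is not a multiple of 99: u = w^93 ≠ 1 (w is a primitive 99th root), while u^99 = (w^99)^93 = 1.
Geometric series: S = (1 - u^99)/(1 - u) = (1 - 1)/(1 - u) = 0

S = 0


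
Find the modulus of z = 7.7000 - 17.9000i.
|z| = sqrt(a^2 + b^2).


|z| = sqrt(7.7^2 + (-17.9)^2) = sqrt(59.29 + 320.41) = sqrt(379.7) = 19.4859

|z| = 19.4859


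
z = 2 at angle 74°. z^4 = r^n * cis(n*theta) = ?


r^4 = 2^4 = 16
n*theta = 4*74° = 296° = 296° (mod 360)
a = 16*cos(296°) = 7.0139
b = 16*sin(296°) = -14.3807

16 cis(296°) = 7.0139 - 14.3807i


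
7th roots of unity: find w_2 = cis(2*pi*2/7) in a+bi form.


Angle = 360*2/7 = 102.8571°
a = cos(102.8571°) = -0.2225
b = sin(102.8571°) = 0.9749

-0.2225 + 0.9749i


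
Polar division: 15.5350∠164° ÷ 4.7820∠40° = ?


r = 15.5350 / 4.7820 = 3.2486
theta = 164° - 40° = 124° = 124° (mod 360)

3.2486 cis(124°)


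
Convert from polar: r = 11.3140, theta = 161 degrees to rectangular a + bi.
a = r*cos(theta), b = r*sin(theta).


a = 11.3140*cos(161°) = 11.3140*(-0.94552) = -10.6976
b = 11.3140*sin(161°) = 11.3140*0.32557 = 3.6835

-10.6976 + 3.6835i


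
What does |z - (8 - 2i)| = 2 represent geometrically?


|z - z0| = r is a circle with center z0 and radius r.
Center = (8, -2), radius = 2

Circle with center (8, -2) and radius 2


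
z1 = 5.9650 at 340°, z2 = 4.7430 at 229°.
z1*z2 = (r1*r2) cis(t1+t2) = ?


r = 5.9650 * 4.7430 = 28.2920
theta = 340° + 229° = 569° = 209° (mod 360)

28.2920 cis(209°)


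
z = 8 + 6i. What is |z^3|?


|z| = sqrt(64+36) = sqrt(100) = 10
|z^3| = |z|^3 = 10^3 = 1000

|z^3| = 1000


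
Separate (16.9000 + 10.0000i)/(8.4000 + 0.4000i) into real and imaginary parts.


Multiply by conjugate: (16.9000 + 10.0000i)(8.4000 - 0.4000i) / (8.4^2 + 0.4^2)
Numerator real = 16.9*8.4 + 10*0.4 = 145.96
Numerator imag = 10*8.4 - 16.9*0.4 = 77.24
Denominator = 70.72
Re(z) = 145.96/70.72 = 2.0639
Im(z) = 77.24/70.72 = 1.0922

Re(z) = 2.0639, Im(z) = 1.0922


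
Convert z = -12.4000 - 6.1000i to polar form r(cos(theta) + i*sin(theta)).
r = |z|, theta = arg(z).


r = sqrt(153.76+37.21) = sqrt(190.97) = 13.8192
theta = atan2(-6.1, -12.4) = -153.8058 degrees

r = 13.8192, theta = -153.8058 degrees


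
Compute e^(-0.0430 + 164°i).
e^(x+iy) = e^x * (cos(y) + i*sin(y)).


e^-0.0430 = 0.9579
cos(164°) = -0.9613
sin(164°) = 0.2756
Real = 0.9579*(-0.9613) = -0.9208
Imag = 0.9579*0.2756 = 0.2640

-0.9208 + 0.2640i


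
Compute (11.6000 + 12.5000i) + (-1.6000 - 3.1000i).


Real: 11.6 - 1.6 = 10
Imag: 12.5 - 3.1 = 9.4

10.0000 + 9.4000i


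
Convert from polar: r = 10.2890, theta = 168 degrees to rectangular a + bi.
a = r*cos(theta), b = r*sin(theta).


a = 10.2890*cos(168°) = 10.2890*(-0.97815) = -10.0642
b = 10.2890*sin(168°) = 10.2890*0.20791 = 2.1392

-10.0642 + 2.1392i


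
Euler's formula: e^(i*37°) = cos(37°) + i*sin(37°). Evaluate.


cos(37°) = 0.7986
sin(37°) = 0.6018

e^(i*37°) = 0.7986 + 0.6018i


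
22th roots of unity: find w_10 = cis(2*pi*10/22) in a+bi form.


Angle = 360*10/22 = 163.6364°
a = cos(163.6364°) = -0.9595
b = sin(163.6364°) = 0.2817

-0.9595 + 0.2817i


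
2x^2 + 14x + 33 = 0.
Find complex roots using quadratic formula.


disc = 14^2 - 4*2*33 = 196 - 264 = -68
sqrt(|disc|) = sqrt(68) = 8.2462
Real part = -14/(2*2) = -3.5000
Imag part = 8.2462/(2*2) = 2.0616

-3.5000 ± 2.0616i


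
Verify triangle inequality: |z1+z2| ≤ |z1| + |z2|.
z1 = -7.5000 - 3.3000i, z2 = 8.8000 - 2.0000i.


|z1| = sqrt((-7.5)^2 + (-3.3)^2) = sqrt(67.14) = 8.1939
|z2| = sqrt(8.8^2 + (-2)^2) = sqrt(81.44) = 9.0244
z1+z2 = 1.3000 - 5.3000i
|z1+z2| = sqrt(29.78) = 5.4571
|z1|+|z2| = 8.1939 + 9.0244 = 17.2183

|z1+z2| = 5.4571 ≤ |z1|+|z2| = 17.2183 (verified)


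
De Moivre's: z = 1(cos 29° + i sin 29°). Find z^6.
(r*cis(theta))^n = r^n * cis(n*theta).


r^6 = 1^6 = 1
n*theta = 6*29° = 174° = 174° (mod 360)
a = 1*cos(174°) = -0.9945
b = 1*sin(174°) = 0.1045

1 cis(174°) = -0.9945 + 0.1045i


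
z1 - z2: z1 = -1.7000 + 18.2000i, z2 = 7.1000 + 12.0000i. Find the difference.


Real: -1.7 - 7.1 = -8.8
Imag: 18.2 - 12 = 6.2

-8.8000 + 6.2000i


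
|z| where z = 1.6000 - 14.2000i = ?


|z| = sqrt(1.6^2 + (-14.2)^2) = sqrt(2.56 + 201.64) = sqrt(204.2) = 14.2899

|z| = 14.2899


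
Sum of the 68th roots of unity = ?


The sum of all 68th roots of unity is 0.
Geometric series: (1 - w^68)/(1 - w) = (1-1)/(1-w) = 0 since w^68 = 1, w ≠ 1.
Alternatively: coefficient of z^67 in z^68 - 1 is 0.

0


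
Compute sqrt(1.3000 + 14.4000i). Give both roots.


|z| = sqrt(1.69+207.36) = 14.4586
sqrt((|z|+a)/2) = sqrt((14.4586+1.3)/2) = sqrt(7.8793) = 2.8070
sqrt((|z|-a)/2) = sqrt((14.4586-1.3)/2) = sqrt(6.5793) = 2.5650

±(2.8070 + 2.5650i) i.e. 2.8070 + 2.5650i and -2.8070 - 2.5650i


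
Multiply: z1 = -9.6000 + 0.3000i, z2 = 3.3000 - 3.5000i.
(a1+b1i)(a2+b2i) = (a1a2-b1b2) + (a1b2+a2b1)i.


Real = -9.6*3.3 - 0.3*(-3.5) = -31.68 - (-1.05) = -30.63
Imag = -9.6*(-3.5) + 3.3*0.3 = 33.6 + 0.99 = 34.59

-30.6300 + 34.5900i


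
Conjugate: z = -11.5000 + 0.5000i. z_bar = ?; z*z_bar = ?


z_bar = -11.5000 - 0.5000i
z*z_bar = (-11.5)^2 + 0.5^2 = 132.25 + 0.25 = 132.5

z_bar = -11.5000 - 0.5000i, z*z_bar = 132.5


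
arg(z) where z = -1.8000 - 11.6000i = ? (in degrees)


Re = -1.8, Im = -11.6
arg = atan2(-11.6, -1.8) = -98.8204 degrees

arg(z) = -98.8204 degrees


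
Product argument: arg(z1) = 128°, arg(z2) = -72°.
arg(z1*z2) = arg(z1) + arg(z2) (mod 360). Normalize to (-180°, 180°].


arg(z1*z2) = 128° - 72° = 56°
Normalized to (-180°, 180°]: 56°

56°


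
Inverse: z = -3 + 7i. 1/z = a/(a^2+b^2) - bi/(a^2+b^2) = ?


|z|^2 = 9+49 = 58
1/z = (-3 - 7i)/58

1/z = -0.0517 - 0.1207i


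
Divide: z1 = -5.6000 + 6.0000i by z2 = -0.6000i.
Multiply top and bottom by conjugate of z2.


Conjugate of z2 = 0.6000i
Numerator: (-5.6000 + 6.0000i)(0.6000i) = -3.6000 - 3.3600i
Denominator: 0^2 + (-0.6)^2 = 0.36
Result = (-3.6000 - 3.3600i)/0.36

-10.0000 - 9.3333i


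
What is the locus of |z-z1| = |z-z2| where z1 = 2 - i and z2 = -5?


Equal distances means the locus is the perpendicular bisector of z1 and z2.
Midpoint = ((2+(-5))/2, (-1+0)/2) = (-1.5000, -0.5000)

Perpendicular bisector through (-1.5000, -0.5000)


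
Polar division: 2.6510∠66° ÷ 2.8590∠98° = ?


r = 2.6510 / 2.8590 = 0.9272
theta = 66° - 98° = -32° = 328° (mod 360)

0.9272 cis(328°)


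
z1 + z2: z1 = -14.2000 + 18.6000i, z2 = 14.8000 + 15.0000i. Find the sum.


Real: -14.2 + 14.8 = 0.6
Imag: 18.6 + 15 = 33.6

0.6000 + 33.6000i


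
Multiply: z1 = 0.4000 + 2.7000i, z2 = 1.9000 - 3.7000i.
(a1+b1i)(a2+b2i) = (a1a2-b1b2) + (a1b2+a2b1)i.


Real = 0.4*1.9 - 2.7*(-3.7) = 0.76 - (-9.99) = 10.75
Imag = 0.4*(-3.7) + 1.9*2.7 = -1.48 + 5.13 = 3.65

10.7500 + 3.6500i


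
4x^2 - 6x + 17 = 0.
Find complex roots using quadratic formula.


disc = (-6)^2 - 4*4*17 = 36 - 272 = -236
sqrt(|disc|) = sqrt(236) = 15.3623
Real part = 6/(2*4) = 0.7500
Imag part = 15.3623/(2*4) = 1.9203

0.7500 ± 1.9203i


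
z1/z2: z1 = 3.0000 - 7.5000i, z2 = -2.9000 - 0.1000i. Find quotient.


Conjugate of z2 = -2.9000 + 0.1000i
Numerator: (3.0000 - 7.5000i)(-2.9000 + 0.1000i) = -7.9500 + 22.0500i
Denominator: (-2.9)^2 + (-0.1)^2 = 8.42
Result = (-7.9500 + 22.0500i)/8.42

-0.9442 + 2.6188i


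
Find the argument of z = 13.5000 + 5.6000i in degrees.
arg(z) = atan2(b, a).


Re = 13.5, Im = 5.6
arg = atan2(5.6, 13.5) = 22.5294 degrees

arg(z) = 22.5294 degrees


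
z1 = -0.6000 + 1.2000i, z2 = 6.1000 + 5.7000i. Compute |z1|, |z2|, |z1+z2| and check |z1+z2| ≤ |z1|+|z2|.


|z1| = sqrt((-0.6)^2 + 1.2^2) = sqrt(1.8) = 1.3416
|z2| = sqrt(6.1^2 + 5.7^2) = sqrt(69.7) = 8.3487
z1+z2 = 5.5000 + 6.9000i
|z1+z2| = sqrt(77.86) = 8.8238
|z1|+|z2| = 1.3416 + 8.3487 = 9.6903

|z1+z2| = 8.8238 ≤ |z1|+|z2| = 9.6903 (verified)


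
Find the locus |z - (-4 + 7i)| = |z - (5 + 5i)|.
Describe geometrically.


Equal distances means the locus is the perpendicular bisector of z1 and z2.
Midpoint = ((-4+5)/2, (7+5)/2) = (0.5000, 6.0000)

Perpendicular bisector through (0.5000, 6.0000)


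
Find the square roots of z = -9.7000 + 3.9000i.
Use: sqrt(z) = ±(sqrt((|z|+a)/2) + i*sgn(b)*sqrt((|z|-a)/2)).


|z| = sqrt(94.09+15.21) = 10.4547
sqrt((|z|+a)/2) = sqrt((10.4547+(-9.7))/2) = sqrt(0.3773) = 0.6143
sqrt((|z|-a)/2) = sqrt((10.4547-(-9.7))/2) = sqrt(10.0773) = 3.1745

±(0.6143 + 3.1745i) i.e. 0.6143 + 3.1745i and -0.6143 - 3.1745i


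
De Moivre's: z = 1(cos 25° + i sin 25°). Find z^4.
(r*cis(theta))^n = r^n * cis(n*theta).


r^4 = 1^4 = 1
n*theta = 4*25° = 100° = 100° (mod 360)
a = 1*cos(100°) = -0.1736
b = 1*sin(100°) = 0.9848

1 cis(100°) = -0.1736 + 0.9848i


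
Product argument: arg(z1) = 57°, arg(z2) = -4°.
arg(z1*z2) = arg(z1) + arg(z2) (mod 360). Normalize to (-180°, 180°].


arg(z1*z2) = 57° - 4° = 53°
Normalized to (-180°, 180°]: 53°

53°


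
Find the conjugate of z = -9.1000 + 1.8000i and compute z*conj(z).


z_bar = -9.1000 - 1.8000i
z*z_bar = (-9.1)^2 + 1.8^2 = 82.81 + 3.24 = 86.05

z_bar = -9.1000 - 1.8000i, z*z_bar = 86.05


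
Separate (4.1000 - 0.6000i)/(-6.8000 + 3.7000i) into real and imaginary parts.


Multiply by conjugate: (4.1000 - 0.6000i)(-6.8000 - 3.7000i) / ((-6.8)^2 + 3.7^2)
Numerator real = 4.1*(-6.8) - (0.6)*3.7 = -30.1
Numerator imag = -0.6*(-6.8) - 4.1*3.7 = -11.09
Denominator = 59.93
Re(z) = -30.1/59.93 = -0.5023
Im(z) = -11.09/59.93 = -0.1850

Re(z) = -0.5023, Im(z) = -0.1850


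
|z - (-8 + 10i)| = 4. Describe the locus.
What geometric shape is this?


|z - z0| = r is a circle with center z0 and radius r.
Center = (-8, 10), radius = 4

Circle with center (-8, 10) and radius 4


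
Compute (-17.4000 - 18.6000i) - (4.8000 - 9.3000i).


Real: -17.4 - 4.8 = -22.2
Imag: -18.6 + 9.3 = -9.3

-22.2000 - 9.3000i


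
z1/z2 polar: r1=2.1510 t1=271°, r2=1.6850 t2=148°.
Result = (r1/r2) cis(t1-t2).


r = 2.1510 / 1.6850 = 1.2766
theta = 271° - 148° = 123° = 123° (mod 360)

1.2766 cis(123°)


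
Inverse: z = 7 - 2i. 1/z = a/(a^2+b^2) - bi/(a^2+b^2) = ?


|z|^2 = 49+4 = 53
1/z = (7 + 2i)/53

1/z = 0.1321 + 0.0377i


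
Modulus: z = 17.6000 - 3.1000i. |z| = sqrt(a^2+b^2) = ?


|z| = sqrt(17.6^2 + (-3.1)^2) = sqrt(309.76 + 9.61) = sqrt(319.37) = 17.8709

|z| = 17.8709


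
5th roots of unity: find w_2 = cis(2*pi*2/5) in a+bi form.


Angle = 360*2/5 = 144°
a = cos(144°) = -0.8090
b = sin(144°) = 0.5878

-0.8090 + 0.5878i


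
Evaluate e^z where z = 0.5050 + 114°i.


e^0.5050 = 1.6570
cos(114°) = -0.40674
sin(114°) = 0.9135
Real = 1.6570*(-0.40674) = -0.6740
Imag = 1.6570*0.9135 = 1.5137

-0.6740 + 1.5137i


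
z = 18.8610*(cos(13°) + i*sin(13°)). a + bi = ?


a = 18.8610*cos(13°) = 18.8610*0.97437 = 18.3776
b = 18.8610*sin(13°) = 18.8610*0.22495 = 4.2428

18.3776 + 4.2428i


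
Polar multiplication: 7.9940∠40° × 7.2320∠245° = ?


r = 7.9940 * 7.2320 = 57.8126
theta = 40° + 245° = 285° = 285° (mod 360)

57.8126 cis(285°)
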